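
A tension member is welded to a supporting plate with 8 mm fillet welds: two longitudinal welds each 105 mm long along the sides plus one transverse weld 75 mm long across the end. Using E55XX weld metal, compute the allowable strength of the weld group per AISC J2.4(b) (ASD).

R_n/Ω ≈ 272 kN

E55XX → F_EXX = 550 MPa.
t_e = 0.707 × 8 = 5.656 mm.
R_nwl = 0.6 × 550 × 5.656 × 210 × 10⁻³ = 392 kN (longitudinal, 2 welds).
R_nwt = 0.6 × 550 × 5.656 × 75 × 10⁻³ = 140 kN (transverse, base value).
(i) R_nwl + R_nwt = 531.9 kN; (ii) 0.85 R_nwl + 1.5 R_nwt = 543.1 kN.
R_n = max = 543.1 kN [governs: (ii)]; R_n/Ω = 271.6 kN.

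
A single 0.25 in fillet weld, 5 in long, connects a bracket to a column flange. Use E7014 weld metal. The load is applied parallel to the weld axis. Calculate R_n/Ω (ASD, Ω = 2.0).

E70XX → F_EXX = 70 ksi.
Effective throat t_e = 0.707 × 0.25 = 0.1767 in.
Total length L = 5 in; A_we = 0.1767 × 5 = 0.8837 in².
F_nw = 0.6 F_EXX = 0.6 × 70 = 42 ksi.
R_n = 42 × 0.8837 = 37.12 kips; R_n/Ω = 37.12/2.0 = 18.56 kips.

R_n/Ω ≈ 18.6 kips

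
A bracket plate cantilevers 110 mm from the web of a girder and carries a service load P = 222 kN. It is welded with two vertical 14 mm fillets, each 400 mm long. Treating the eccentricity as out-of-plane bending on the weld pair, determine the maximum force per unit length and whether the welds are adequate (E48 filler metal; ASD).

E48XX → F_EXX = 480 MPa.
L_w = 2 × 400 = 800 mm; section modulus (unit throat) S = 2 × L²/6 = 53330 mm².
Direct shear f_v = P/L_w = 222×10³/800 = 277.5 N/mm.
Moment M = P × e = 222×10³ × 110 = 24420000 N·mm; bending f_b = M/S = 457.9 N/mm.
f_max = √(f_v² + f_b²) = √(277.5² + 457.9²) = 535.4 N/mm.
r_n/Ω = (1/2.0) × 0.6 × 480 × (0.707 × 14) = 1425 N/mm → adequate.

f_max ≈ 535 N/mm; adequate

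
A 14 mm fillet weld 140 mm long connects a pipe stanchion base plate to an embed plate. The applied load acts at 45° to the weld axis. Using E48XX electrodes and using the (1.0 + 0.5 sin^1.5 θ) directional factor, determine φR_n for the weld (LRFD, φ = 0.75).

E48XX → F_EXX = 480 MPa.
t_e = 0.707 × 14 = 9.898 mm; A_we = 9.898 × 140 = 1386 mm².
Directional factor: 1.0 + 0.5 sin^1.5(45°) = 1.297.
F_nw = 0.6 × 480 × 1.297 = 373.6 MPa.
φR_n = 0.75 × 373.6 × 1386 × 10⁻³ = 388.3 kN.

φR_n ≈ 388 kN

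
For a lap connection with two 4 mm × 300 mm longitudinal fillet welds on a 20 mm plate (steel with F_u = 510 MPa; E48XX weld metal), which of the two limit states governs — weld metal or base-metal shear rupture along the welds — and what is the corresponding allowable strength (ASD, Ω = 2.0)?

E48XX → F_EXX = 480 MPa.
t_e = 0.707 × 4 = 2.828 mm; L = 600 mm.
Weld metal: R_n/Ω = (1/2.0) × 0.6 × 480 × 2.828 × 600 × 10⁻³ = 244.3 kN.
Base metal (shear rupture): R_n/Ω = (1/2.0) × 0.6 × 510 × 20 × 600 × 10⁻³ = 1836 kN.
Governing: weld metal.

R_n/Ω ≈ 244 kN (weld metal governs)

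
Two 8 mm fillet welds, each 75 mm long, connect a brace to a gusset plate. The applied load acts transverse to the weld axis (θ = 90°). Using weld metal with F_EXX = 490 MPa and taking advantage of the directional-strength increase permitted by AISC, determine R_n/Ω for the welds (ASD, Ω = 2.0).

R_n/Ω ≈ 187 kN

t_e = 0.707 × 8 = 5.656 mm; A_we = 5.656 × 150 = 848.4 mm².
Directional factor: 1.0 + 0.5 sin^1.5(90°) = 1.5.
F_nw = 0.6 × 490 × 1.5 = 441 MPa.
R_n/Ω = (441 × 848.4) / 2.0 × 10⁻³ = 187.1 kN.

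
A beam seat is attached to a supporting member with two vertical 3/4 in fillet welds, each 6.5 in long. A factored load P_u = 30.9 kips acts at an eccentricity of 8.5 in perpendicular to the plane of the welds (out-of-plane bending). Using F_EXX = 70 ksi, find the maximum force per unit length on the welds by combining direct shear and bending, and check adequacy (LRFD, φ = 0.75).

f_max ≈ 18.8 kip/in; NOT adequate

L_w = 2 × 6.5 = 13 in; section modulus (unit throat) S = 2 × L²/6 = 14.08 in².
Direct shear f_v = P/L_w = 30.9/13 = 2.377 kip/in.
Moment M = P × e = 30.9 × 8.5 = 262.65 kip·in; bending f_b = M/S = 18.65 kip/in.
f_max = √(f_v² + f_b²) = √(2.377² + 18.65²) = 18.8 kip/in.
φr_n = 0.75 × 0.6 × 70 × (0.707 × 0.75) = 16.7 kip/in → NOT adequate.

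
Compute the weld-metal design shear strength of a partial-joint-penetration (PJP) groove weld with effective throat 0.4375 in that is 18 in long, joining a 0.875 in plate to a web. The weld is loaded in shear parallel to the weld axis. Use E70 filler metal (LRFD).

φR_n ≈ 248 kips

E70XX → F_EXX = 70 ksi.
Effective throat (given) t_e = 0.4375 in.
A_we = 0.4375 × 18 = 7.875 in².
F_nw = 0.6 F_EXX = 42 ksi.
φR_n = 0.75 × 42 × 7.875 = 248.1 kips.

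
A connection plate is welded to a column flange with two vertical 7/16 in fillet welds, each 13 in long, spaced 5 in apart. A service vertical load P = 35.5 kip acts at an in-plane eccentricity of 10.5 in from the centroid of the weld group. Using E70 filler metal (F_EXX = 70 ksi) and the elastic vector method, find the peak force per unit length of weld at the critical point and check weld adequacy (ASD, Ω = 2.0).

Total weld length L_w = 26 in. Treat welds as unit-width lines.
Polar moment about centroid: J = 2[d³/12 + d(b/2)²] = 2[13³/12 + 13×2.5²] = 528.7 in³.
Direct shear f_v = P/L_w = 35.5 / 26 = 1.365 kip/in (vertical).
Torsion M = P·e = 35.5 × 10.5 = 372.75 kip·in.
Critical point at (x, y) = (2.5, 6.5) from centroid. f_tx = M·y/J = 4.583 kip/in; f_ty = M·x/J = 1.763 kip/in.
Resultant f_max = √[f_tx² + (f_v + f_ty)²] = √[4.583² + (1.365 + 1.763)²] = 5.549 kip/in.
Capacity per unit length: r_n/Ω = (1/2.0) × 0.6 × 70 × (0.707 × 0.4375) = 6.496 kip/in.
5.549 ≤ 6.496 → adequate.

f_max ≈ 5.55 kip/in; adequate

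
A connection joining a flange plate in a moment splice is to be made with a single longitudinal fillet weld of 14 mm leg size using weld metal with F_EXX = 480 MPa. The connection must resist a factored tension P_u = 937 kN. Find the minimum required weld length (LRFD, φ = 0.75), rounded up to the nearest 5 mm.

Throat t_e = 0.707 × 14 = 9.898 mm.
φr_n = 0.75 × 0.6 × 480 × 9.898 × 10⁻³ = 2.138 kN/mm.
L_req = P_u / φr_n = 937 / 2.138 = 438.3 mm total.
Round up → use L = 440 mm.

L = 440 mm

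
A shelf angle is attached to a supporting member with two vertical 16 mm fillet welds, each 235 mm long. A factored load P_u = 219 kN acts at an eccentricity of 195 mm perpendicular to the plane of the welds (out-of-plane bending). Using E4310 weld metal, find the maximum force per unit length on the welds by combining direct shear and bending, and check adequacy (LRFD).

f_max ≈ 2370 N/mm; NOT adequate

E43XX → F_EXX = 430 MPa.
L_w = 2 × 235 = 470 mm; section modulus (unit throat) S = 2 × L²/6 = 18410 mm².
Direct shear f_v = P/L_w = 219×10³/470 = 466 N/mm.
Moment M = P × e = 219×10³ × 195 = 42705000 N·mm; bending f_b = M/S = 2320 N/mm.
f_max = √(f_v² + f_b²) = √(466² + 2320²) = 2366 N/mm.
φr_n = 0.75 × 0.6 × 430 × (0.707 × 16) = 2189 N/mm → NOT adequate.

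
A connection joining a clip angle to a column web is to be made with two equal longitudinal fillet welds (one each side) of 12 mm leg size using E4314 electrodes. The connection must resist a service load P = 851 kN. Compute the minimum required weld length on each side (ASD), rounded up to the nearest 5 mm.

E43XX → F_EXX = 430 MPa.
Throat t_e = 0.707 × 12 = 8.484 mm.
r_n/Ω = (0.6 × 430 × 8.484) / 2.0 = 1094 N/mm = 1.094 kN/mm.
L_req = P / (r_n/Ω) = 851 / 1.094 = 777.6 mm total.
Per side: 777.6 / 2 = 388.8 mm.
Round up → use L = 390 mm on each side.

L = 390 mm on each side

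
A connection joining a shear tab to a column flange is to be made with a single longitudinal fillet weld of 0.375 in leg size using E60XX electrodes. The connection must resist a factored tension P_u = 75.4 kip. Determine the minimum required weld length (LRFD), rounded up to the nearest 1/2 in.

L = 11 in

E60XX → F_EXX = 60 ksi.
Throat t_e = 0.707 × 0.375 = 0.2651 in.
φr_n = 0.75 × 0.6 × 60 × 0.2651 = 7.158 kip/in.
L_req = P_u / φr_n = 75.4 / 7.158 = 10.53 in total.
Round up → use L = 11 in.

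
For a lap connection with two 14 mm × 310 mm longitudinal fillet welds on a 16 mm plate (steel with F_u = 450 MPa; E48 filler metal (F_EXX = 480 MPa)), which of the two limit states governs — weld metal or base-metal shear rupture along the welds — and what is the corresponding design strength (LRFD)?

φR_n ≈ 1330 kN (weld metal governs)

t_e = 0.707 × 14 = 9.898 mm; L = 620 mm.
Weld metal: φR_n = 0.75 × 0.6 × 480 × 9.898 × 620 × 10⁻³ = 1326 kN.
Base metal (shear rupture): φR_n = 0.75 × 0.6 × 450 × 16 × 620 × 10⁻³ = 2009 kN.
Governing: weld metal.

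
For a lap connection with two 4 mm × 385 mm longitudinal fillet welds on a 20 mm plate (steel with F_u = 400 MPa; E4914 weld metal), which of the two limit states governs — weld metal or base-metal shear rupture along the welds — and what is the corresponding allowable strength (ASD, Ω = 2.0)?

E49XX → F_EXX = 490 MPa.
t_e = 0.707 × 4 = 2.828 mm; L = 770 mm.
Weld metal: R_n/Ω = (1/2.0) × 0.6 × 490 × 2.828 × 770 × 10⁻³ = 320.1 kN.
Base metal (shear rupture): R_n/Ω = (1/2.0) × 0.6 × 400 × 20 × 770 × 10⁻³ = 1848 kN.
Governing: weld metal.

R_n/Ω ≈ 320 kN (weld metal governs)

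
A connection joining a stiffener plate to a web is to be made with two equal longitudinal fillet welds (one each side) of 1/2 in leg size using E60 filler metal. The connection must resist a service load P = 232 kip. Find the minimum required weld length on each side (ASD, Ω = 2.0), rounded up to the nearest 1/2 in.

L = 18.5 in on each side

E60XX → F_EXX = 60 ksi.
Throat t_e = 0.707 × 0.5 = 0.3535 in.
r_n/Ω = (0.6 × 60 × 0.3535) / 2.0 = 6.363 kip/in.
L_req = P / (r_n/Ω) = 232 / 6.363 = 36.46 in total.
Per side: 36.46 / 2 = 18.23 in.
Round up → use L = 18.5 in on each side.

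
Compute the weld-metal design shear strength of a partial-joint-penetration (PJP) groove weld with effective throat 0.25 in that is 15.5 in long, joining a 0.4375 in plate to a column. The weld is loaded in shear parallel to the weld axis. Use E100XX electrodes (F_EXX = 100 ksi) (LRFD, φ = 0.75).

φR_n ≈ 174 kip

Effective throat (given) t_e = 0.25 in.
A_we = 0.25 × 15.5 = 3.875 in².
F_nw = 0.6 F_EXX = 60 ksi.
φR_n = 0.75 × 60 × 3.875 = 174.4 kip.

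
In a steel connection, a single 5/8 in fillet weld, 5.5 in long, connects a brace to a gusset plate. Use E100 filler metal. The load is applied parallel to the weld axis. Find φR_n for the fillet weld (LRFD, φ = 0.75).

φR_n ≈ 109 kip

E100XX → F_EXX = 100 ksi.
Effective throat t_e = 0.707 × 0.625 = 0.4419 in.
Total length L = 5.5 in; A_we = 0.4419 × 5.5 = 2.43 in².
F_nw = 0.6 F_EXX = 0.6 × 100 = 60 ksi.
φR_n = 0.75 × 60 × 2.43 = 109.4 kip.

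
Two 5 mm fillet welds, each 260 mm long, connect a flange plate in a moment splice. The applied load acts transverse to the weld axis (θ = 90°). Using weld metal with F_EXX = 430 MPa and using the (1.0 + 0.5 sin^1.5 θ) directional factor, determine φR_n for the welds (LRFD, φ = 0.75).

φR_n ≈ 534 kN

t_e = 0.707 × 5 = 3.535 mm; A_we = 3.535 × 520 = 1838 mm².
Directional factor: 1.0 + 0.5 sin^1.5(90°) = 1.5.
F_nw = 0.6 × 430 × 1.5 = 387 MPa.
φR_n = 0.75 × 387 × 1838 × 10⁻³ = 533.5 kN.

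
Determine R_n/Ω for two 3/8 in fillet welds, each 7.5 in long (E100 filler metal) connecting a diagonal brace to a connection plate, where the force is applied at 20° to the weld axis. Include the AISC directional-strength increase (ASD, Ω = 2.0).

E100XX → F_EXX = 100 ksi.
t_e = 0.707 × 0.375 = 0.2651 in; A_we = 0.2651 × 15 = 3.977 in².
Directional factor: 1.0 + 0.5 sin^1.5(20°) = 1.1.
F_nw = 0.6 × 100 × 1.1 = 66 ksi.
R_n/Ω = (66 × 3.977) / 2.0 = 131.2 kip.

R_n/Ω ≈ 131 kip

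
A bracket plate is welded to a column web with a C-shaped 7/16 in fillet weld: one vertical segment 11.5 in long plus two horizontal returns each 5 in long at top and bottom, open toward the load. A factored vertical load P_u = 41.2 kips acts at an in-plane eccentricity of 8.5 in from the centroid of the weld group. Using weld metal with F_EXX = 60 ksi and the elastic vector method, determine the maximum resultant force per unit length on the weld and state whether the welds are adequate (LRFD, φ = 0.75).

f_max ≈ 6.01 kip/in; adequate

Total weld length L_w = 21.5 in. Treat welds as unit-width lines.
Centroid: x̄ = 2×5×2.5 / 21.5 = 1.163 in from the vertical weld.
Polar moment about centroid: J = I_x + I_y = [11.5³/12 + 2×5×5.75²] + [11.5×1.163² + 2(5³/12 + 5×1.337²)] = 511.6 in³.
Direct shear f_v = P/L_w = 41.2 / 21.5 = 1.916 kip/in (vertical).
Torsion M = P·e = 41.2 × 8.5 = 350.2 kip·in.
Critical point at (x, y) = (3.837, 5.75) from centroid. f_tx = M·y/J = 3.936 kip/in; f_ty = M·x/J = 2.626 kip/in.
Resultant f_max = √[f_tx² + (f_v + f_ty)²] = √[3.936² + (1.916 + 2.626)²] = 6.011 kip/in.
Capacity per unit length: φr_n = 0.75 × 0.6 × 60 × (0.707 × 0.4375) = 8.351 kip/in.
6.011 ≤ 8.351 → adequate.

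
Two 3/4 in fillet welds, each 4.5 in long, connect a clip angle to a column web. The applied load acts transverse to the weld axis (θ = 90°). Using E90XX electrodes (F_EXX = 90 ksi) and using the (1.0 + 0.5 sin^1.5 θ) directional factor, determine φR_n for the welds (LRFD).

φR_n ≈ 290 kips

t_e = 0.707 × 0.75 = 0.5302 in; A_we = 0.5302 × 9 = 4.772 in².
Directional factor: 1.0 + 0.5 sin^1.5(90°) = 1.5.
F_nw = 0.6 × 90 × 1.5 = 81 ksi.
φR_n = 0.75 × 81 × 4.772 = 289.9 kips.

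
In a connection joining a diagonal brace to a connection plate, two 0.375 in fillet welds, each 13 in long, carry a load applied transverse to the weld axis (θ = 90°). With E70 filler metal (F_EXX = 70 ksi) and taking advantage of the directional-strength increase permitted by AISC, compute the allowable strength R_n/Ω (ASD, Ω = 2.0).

t_e = 0.707 × 0.375 = 0.2651 in; A_we = 0.2651 × 26 = 6.893 in².
Directional factor: 1.0 + 0.5 sin^1.5(90°) = 1.5.
F_nw = 0.6 × 70 × 1.5 = 63 ksi.
R_n/Ω = (63 × 6.893) / 2.0 = 217.1 kip.

R_n/Ω ≈ 217 kip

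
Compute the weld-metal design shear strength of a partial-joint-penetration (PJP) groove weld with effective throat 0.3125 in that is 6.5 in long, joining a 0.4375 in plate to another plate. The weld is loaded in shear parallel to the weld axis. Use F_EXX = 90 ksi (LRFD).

Effective throat (given) t_e = 0.3125 in.
A_we = 0.3125 × 6.5 = 2.031 in².
F_nw = 0.6 F_EXX = 54 ksi.
φR_n = 0.75 × 54 × 2.031 = 82.27 kips.

φR_n ≈ 82.3 kips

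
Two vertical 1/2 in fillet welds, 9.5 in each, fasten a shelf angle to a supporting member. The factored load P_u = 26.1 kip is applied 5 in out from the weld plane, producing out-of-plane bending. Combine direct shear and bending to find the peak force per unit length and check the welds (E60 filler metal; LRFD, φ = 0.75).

f_max ≈ 4.55 kip/in; adequate

E60XX → F_EXX = 60 ksi.
L_w = 2 × 9.5 = 19 in; section modulus (unit throat) S = 2 × L²/6 = 30.08 in².
Direct shear f_v = P/L_w = 26.1/19 = 1.374 kip/in.
Moment M = P × e = 26.1 × 5 = 130.5 kip·in; bending f_b = M/S = 4.338 kip/in.
f_max = √(f_v² + f_b²) = √(1.374² + 4.338²) = 4.55 kip/in.
φr_n = 0.75 × 0.6 × 60 × (0.707 × 0.5) = 9.544 kip/in → adequate.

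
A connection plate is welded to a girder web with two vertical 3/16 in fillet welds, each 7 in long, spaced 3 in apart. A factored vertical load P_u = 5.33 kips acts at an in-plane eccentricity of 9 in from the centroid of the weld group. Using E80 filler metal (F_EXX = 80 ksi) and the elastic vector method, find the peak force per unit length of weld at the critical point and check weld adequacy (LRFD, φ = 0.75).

Total weld length L_w = 14 in. Treat welds as unit-width lines.
Polar moment about centroid: J = 2[d³/12 + d(b/2)²] = 2[7³/12 + 7×1.5²] = 88.67 in³.
Direct shear f_v = P/L_w = 5.33 / 14 = 0.3807 kip/in (vertical).
Torsion M = P·e = 5.33 × 9 = 47.97 kip·in.
Critical point at (x, y) = (1.5, 3.5) from centroid. f_tx = M·y/J = 1.894 kip/in; f_ty = M·x/J = 0.8115 kip/in.
Resultant f_max = √[f_tx² + (f_v + f_ty)²] = √[1.894² + (0.3807 + 0.8115)²] = 2.238 kip/in.
Capacity per unit length: φr_n = 0.75 × 0.6 × 80 × (0.707 × 0.1875) = 4.772 kip/in.
2.238 ≤ 4.772 → adequate.

f_max ≈ 2.24 kip/in; adequate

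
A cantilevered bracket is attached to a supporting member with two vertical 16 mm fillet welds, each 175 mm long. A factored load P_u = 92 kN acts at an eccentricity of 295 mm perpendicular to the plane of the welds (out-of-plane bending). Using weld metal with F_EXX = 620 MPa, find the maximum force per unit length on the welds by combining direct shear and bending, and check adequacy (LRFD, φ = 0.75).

L_w = 2 × 175 = 350 mm; section modulus (unit throat) S = 2 × L²/6 = 10210 mm².
Direct shear f_v = P/L_w = 92×10³/350 = 262.9 N/mm.
Moment M = P × e = 92×10³ × 295 = 27140000 N·mm; bending f_b = M/S = 2659 N/mm.
f_max = √(f_v² + f_b²) = √(262.9² + 2659²) = 2672 N/mm.
φr_n = 0.75 × 0.6 × 620 × (0.707 × 16) = 3156 N/mm → adequate.

f_max ≈ 2670 N/mm; adequate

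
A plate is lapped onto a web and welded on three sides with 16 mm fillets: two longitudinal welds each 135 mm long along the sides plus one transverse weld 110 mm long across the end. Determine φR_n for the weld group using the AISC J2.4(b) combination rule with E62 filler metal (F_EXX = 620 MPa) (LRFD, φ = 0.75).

φR_n ≈ 1250 kN

t_e = 0.707 × 16 = 11.31 mm.
R_nwl = 0.6 × 620 × 11.31 × 270 × 10⁻³ = 1136 kN (longitudinal, 2 welds).
R_nwt = 0.6 × 620 × 11.31 × 110 × 10⁻³ = 462.9 kN (transverse, base value).
(i) R_nwl + R_nwt = 1599 kN; (ii) 0.85 R_nwl + 1.5 R_nwt = 1660 kN.
R_n = max = 1660 kN [governs: (ii)]; φR_n = 1245 kN.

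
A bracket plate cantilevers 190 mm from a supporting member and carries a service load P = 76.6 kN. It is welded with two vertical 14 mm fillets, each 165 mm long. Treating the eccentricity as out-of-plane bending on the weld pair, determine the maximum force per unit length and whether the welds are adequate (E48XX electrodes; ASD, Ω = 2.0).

f_max ≈ 1620 N/mm; NOT adequate

E48XX → F_EXX = 480 MPa.
L_w = 2 × 165 = 330 mm; section modulus (unit throat) S = 2 × L²/6 = 9075 mm².
Direct shear f_v = P/L_w = 76.6×10³/330 = 232.1 N/mm.
Moment M = P × e = 76.6×10³ × 190 = 14554000 N·mm; bending f_b = M/S = 1604 N/mm.
f_max = √(f_v² + f_b²) = √(232.1² + 1604²) = 1620 N/mm.
r_n/Ω = (1/2.0) × 0.6 × 480 × (0.707 × 14) = 1425 N/mm → NOT adequate.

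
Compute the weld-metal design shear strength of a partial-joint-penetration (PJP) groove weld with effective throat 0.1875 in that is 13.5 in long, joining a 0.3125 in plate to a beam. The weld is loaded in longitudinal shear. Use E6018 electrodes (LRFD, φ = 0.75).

E60XX → F_EXX = 60 ksi.
Effective throat (given) t_e = 0.1875 in.
A_we = 0.1875 × 13.5 = 2.531 in².
F_nw = 0.6 F_EXX = 36 ksi.
φR_n = 0.75 × 36 × 2.531 = 68.34 kips.

φR_n ≈ 68.3 kips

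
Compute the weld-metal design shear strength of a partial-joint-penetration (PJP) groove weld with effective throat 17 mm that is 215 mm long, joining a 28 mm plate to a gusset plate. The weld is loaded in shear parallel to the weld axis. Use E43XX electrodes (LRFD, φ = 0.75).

E43XX → F_EXX = 430 MPa.
Effective throat (given) t_e = 17 mm.
A_we = 17 × 215 = 3655 mm².
F_nw = 0.6 F_EXX = 258 MPa.
φR_n = 0.75 × 258 × 3655 × 10⁻³ = 707.2 kN.

φR_n ≈ 707 kN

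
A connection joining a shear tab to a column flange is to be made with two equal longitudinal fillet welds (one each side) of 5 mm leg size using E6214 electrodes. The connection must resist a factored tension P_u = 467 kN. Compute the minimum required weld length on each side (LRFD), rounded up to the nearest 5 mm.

E62XX → F_EXX = 620 MPa.
Throat t_e = 0.707 × 5 = 3.535 mm.
φr_n = 0.75 × 0.6 × 620 × 3.535 × 10⁻³ = 0.9863 kN/mm.
L_req = P_u / φr_n = 467 / 0.9863 = 473.5 mm total.
Per side: 473.5 / 2 = 236.8 mm.
Round up → use L = 240 mm on each side.

L = 240 mm on each side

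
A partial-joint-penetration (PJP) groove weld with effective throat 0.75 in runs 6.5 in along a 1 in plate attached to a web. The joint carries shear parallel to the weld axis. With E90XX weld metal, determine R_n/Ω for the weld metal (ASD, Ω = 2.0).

R_n/Ω ≈ 132 kips

E90XX → F_EXX = 90 ksi.
Effective throat (given) t_e = 0.75 in.
A_we = 0.75 × 6.5 = 4.875 in².
F_nw = 0.6 F_EXX = 54 ksi.
R_n/Ω = (54 × 4.875) / 2.0 = 131.6 kips.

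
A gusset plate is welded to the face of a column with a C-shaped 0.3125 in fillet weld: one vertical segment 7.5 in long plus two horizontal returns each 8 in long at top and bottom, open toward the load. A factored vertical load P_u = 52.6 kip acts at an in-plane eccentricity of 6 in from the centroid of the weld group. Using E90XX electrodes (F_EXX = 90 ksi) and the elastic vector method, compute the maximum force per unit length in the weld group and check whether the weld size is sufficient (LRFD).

f_max ≈ 6.73 kip/in; adequate

Total weld length L_w = 23.5 in. Treat welds as unit-width lines.
Centroid: x̄ = 2×8×4 / 23.5 = 2.723 in from the vertical weld.
Polar moment about centroid: J = I_x + I_y = [7.5³/12 + 2×8×3.75²] + [7.5×2.723² + 2(8³/12 + 8×1.277²)] = 427.2 in³.
Direct shear f_v = P/L_w = 52.6 / 23.5 = 2.238 kip/in (vertical).
Torsion M = P·e = 52.6 × 6 = 315.6 kip·in.
Critical point at (x, y) = (5.277, 3.75) from centroid. f_tx = M·y/J = 2.77 kip/in; f_ty = M·x/J = 3.898 kip/in.
Resultant f_max = √[f_tx² + (f_v + f_ty)²] = √[2.77² + (2.238 + 3.898)²] = 6.733 kip/in.
Capacity per unit length: φr_n = 0.75 × 0.6 × 90 × (0.707 × 0.3125) = 8.948 kip/in.
6.733 ≤ 8.948 → adequate.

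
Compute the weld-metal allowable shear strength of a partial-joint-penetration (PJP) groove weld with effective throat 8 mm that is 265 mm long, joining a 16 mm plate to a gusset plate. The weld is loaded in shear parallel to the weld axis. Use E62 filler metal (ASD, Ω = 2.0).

E62XX → F_EXX = 620 MPa.
Effective throat (given) t_e = 8 mm.
A_we = 8 × 265 = 2120 mm².
F_nw = 0.6 F_EXX = 372 MPa.
R_n/Ω = (372 × 2120) / 2.0 × 10⁻³ = 394.3 kN.

R_n/Ω ≈ 394 kN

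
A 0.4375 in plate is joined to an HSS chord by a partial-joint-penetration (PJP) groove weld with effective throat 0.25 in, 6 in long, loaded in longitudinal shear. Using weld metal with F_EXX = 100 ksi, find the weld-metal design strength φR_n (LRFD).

φR_n ≈ 67.5 kip

Effective throat (given) t_e = 0.25 in.
A_we = 0.25 × 6 = 1.5 in².
F_nw = 0.6 F_EXX = 60 ksi.
φR_n = 0.75 × 60 × 1.5 = 67.5 kip.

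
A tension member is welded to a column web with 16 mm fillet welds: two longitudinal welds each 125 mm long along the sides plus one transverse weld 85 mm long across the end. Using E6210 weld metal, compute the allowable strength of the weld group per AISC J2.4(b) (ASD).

E62XX → F_EXX = 620 MPa.
t_e = 0.707 × 16 = 11.31 mm.
R_nwl = 0.6 × 620 × 11.31 × 250 × 10⁻³ = 1052 kN (longitudinal, 2 welds).
R_nwt = 0.6 × 620 × 11.31 × 85 × 10⁻³ = 357.7 kN (transverse, base value).
(i) R_nwl + R_nwt = 1410 kN; (ii) 0.85 R_nwl + 1.5 R_nwt = 1431 kN.
R_n = max = 1431 kN [governs: (ii)]; R_n/Ω = 715.4 kN.

R_n/Ω ≈ 715 kN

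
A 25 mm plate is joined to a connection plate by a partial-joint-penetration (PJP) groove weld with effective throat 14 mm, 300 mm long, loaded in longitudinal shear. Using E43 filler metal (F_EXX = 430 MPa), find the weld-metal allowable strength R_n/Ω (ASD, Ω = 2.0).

R_n/Ω ≈ 542 kN

Effective throat (given) t_e = 14 mm.
A_we = 14 × 300 = 4200 mm².
F_nw = 0.6 F_EXX = 258 MPa.
R_n/Ω = (258 × 4200) / 2.0 × 10⁻³ = 541.8 kN.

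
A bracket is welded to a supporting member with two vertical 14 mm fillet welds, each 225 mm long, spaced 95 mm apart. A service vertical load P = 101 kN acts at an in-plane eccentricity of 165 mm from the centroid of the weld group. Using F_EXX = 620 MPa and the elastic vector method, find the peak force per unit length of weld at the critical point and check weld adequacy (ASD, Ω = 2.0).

Total weld length L_w = 450 mm. Treat welds as unit-width lines.
Polar moment about centroid: J = 2[d³/12 + d(b/2)²] = 2[225³/12 + 225×47.5²] = 2914000 mm³.
Direct shear f_v = P/L_w = 101×10³ / 450 = 224.4 N/mm (vertical).
Torsion M = P·e = 101×10³ × 165 = 16665000 N·mm.
Critical point at (x, y) = (47.5, 112.5) from centroid. f_tx = M·y/J = 643.4 N/mm; f_ty = M·x/J = 271.7 N/mm.
Resultant f_max = √[f_tx² + (f_v + f_ty)²] = √[643.4² + (224.4 + 271.7)²] = 812.5 N/mm.
Capacity per unit length: r_n/Ω = (1/2.0) × 0.6 × 620 × (0.707 × 14) = 1841 N/mm.
812.5 ≤ 1841 → adequate.

f_max ≈ 812 N/mm; adequate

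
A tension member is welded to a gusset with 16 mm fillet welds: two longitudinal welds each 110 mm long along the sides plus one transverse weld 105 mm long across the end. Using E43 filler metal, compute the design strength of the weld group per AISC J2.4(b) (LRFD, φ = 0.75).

φR_n ≈ 754 kN

E43XX → F_EXX = 430 MPa.
t_e = 0.707 × 16 = 11.31 mm.
R_nwl = 0.6 × 430 × 11.31 × 220 × 10⁻³ = 642.1 kN (longitudinal, 2 welds).
R_nwt = 0.6 × 430 × 11.31 × 105 × 10⁻³ = 306.4 kN (transverse, base value).
(i) R_nwl + R_nwt = 948.5 kN; (ii) 0.85 R_nwl + 1.5 R_nwt = 1005 kN.
R_n = max = 1005 kN [governs: (ii)]; φR_n = 754.1 kN.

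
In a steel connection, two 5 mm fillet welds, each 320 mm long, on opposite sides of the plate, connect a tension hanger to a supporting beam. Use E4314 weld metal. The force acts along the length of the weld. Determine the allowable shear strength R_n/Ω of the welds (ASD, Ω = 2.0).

R_n/Ω ≈ 292 kN

E43XX → F_EXX = 430 MPa.
Effective throat t_e = 0.707 × 5 = 3.535 mm.
Total length L = 640 mm; A_we = 3.535 × 640 = 2262 mm².
F_nw = 0.6 F_EXX = 0.6 × 430 = 258 MPa.
R_n = 258 × 2262 × 10⁻³ = 583.7 kN; R_n/Ω = 583.7/2.0 = 291.8 kN.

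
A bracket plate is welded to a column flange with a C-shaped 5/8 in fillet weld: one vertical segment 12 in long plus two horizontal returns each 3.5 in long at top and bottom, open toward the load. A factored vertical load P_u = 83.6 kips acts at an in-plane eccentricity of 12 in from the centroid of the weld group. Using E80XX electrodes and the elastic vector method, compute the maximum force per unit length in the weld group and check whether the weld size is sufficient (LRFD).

f_max ≈ 18.3 kip/in; NOT adequate

E80XX → F_EXX = 80 ksi.
Total weld length L_w = 19 in. Treat welds as unit-width lines.
Centroid: x̄ = 2×3.5×1.75 / 19 = 0.6447 in from the vertical weld.
Polar moment about centroid: J = I_x + I_y = [12³/12 + 2×3.5×6²] + [12×0.6447² + 2(3.5³/12 + 3.5×1.105²)] = 416.7 in³.
Direct shear f_v = P/L_w = 83.6 / 19 = 4.4 kip/in (vertical).
Torsion M = P·e = 83.6 × 12 = 1003.2 kip·in.
Critical point at (x, y) = (2.855, 6) from centroid. f_tx = M·y/J = 14.45 kip/in; f_ty = M·x/J = 6.874 kip/in.
Resultant f_max = √[f_tx² + (f_v + f_ty)²] = √[14.45² + (4.4 + 6.874)²] = 18.32 kip/in.
Capacity per unit length: φr_n = 0.75 × 0.6 × 80 × (0.707 × 0.625) = 15.91 kip/in.
18.32 > 15.91 → NOT adequate.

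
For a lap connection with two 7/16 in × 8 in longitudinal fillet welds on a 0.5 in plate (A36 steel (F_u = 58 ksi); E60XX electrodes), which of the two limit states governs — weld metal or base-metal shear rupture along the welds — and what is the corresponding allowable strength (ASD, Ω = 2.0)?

R_n/Ω ≈ 89.1 kip (weld metal governs)

E60XX → F_EXX = 60 ksi.
t_e = 0.707 × 0.4375 = 0.3093 in; L = 16 in.
Weld metal: R_n/Ω = (1/2.0) × 0.6 × 60 × 0.3093 × 16 = 89.08 kip.
Base metal (shear rupture): R_n/Ω = (1/2.0) × 0.6 × 58 × 0.5 × 16 = 139.2 kip.
Governing: weld metal.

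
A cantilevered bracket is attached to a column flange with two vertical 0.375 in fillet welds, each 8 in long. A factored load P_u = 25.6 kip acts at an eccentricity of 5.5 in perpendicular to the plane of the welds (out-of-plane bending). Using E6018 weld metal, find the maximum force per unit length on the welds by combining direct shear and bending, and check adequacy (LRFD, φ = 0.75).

f_max ≈ 6.79 kip/in; adequate

E60XX → F_EXX = 60 ksi.
L_w = 2 × 8 = 16 in; section modulus (unit throat) S = 2 × L²/6 = 21.33 in².
Direct shear f_v = P/L_w = 25.6/16 = 1.6 kip/in.
Moment M = P × e = 25.6 × 5.5 = 140.8 kip·in; bending f_b = M/S = 6.6 kip/in.
f_max = √(f_v² + f_b²) = √(1.6² + 6.6²) = 6.791 kip/in.
φr_n = 0.75 × 0.6 × 60 × (0.707 × 0.375) = 7.158 kip/in → adequate.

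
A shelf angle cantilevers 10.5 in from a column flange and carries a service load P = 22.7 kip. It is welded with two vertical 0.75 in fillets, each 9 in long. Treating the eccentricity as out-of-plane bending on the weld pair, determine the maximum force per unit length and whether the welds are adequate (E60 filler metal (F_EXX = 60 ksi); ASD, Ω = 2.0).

L_w = 2 × 9 = 18 in; section modulus (unit throat) S = 2 × L²/6 = 27 in².
Direct shear f_v = P/L_w = 22.7/18 = 1.261 kip/in.
Moment M = P × e = 22.7 × 10.5 = 238.35 kip·in; bending f_b = M/S = 8.828 kip/in.
f_max = √(f_v² + f_b²) = √(1.261² + 8.828²) = 8.917 kip/in.
r_n/Ω = (1/2.0) × 0.6 × 60 × (0.707 × 0.75) = 9.544 kip/in → adequate.

f_max ≈ 8.92 kip/in; adequate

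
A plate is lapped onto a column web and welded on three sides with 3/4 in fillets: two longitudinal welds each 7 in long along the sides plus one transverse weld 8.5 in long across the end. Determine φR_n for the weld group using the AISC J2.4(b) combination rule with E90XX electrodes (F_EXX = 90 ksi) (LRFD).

φR_n ≈ 529 kip

t_e = 0.707 × 0.75 = 0.5302 in.
R_nwl = 0.6 × 90 × 0.5302 × 14 = 400.9 kip (longitudinal, 2 welds).
R_nwt = 0.6 × 90 × 0.5302 × 8.5 = 243.4 kip (transverse, base value).
(i) R_nwl + R_nwt = 644.3 kip; (ii) 0.85 R_nwl + 1.5 R_nwt = 705.8 kip.
R_n = max = 705.8 kip [governs: (ii)]; φR_n = 529.4 kip.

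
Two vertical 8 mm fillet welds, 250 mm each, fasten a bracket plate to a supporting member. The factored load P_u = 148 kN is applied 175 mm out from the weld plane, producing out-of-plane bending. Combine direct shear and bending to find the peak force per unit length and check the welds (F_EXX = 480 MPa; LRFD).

f_max ≈ 1280 N/mm; NOT adequate

L_w = 2 × 250 = 500 mm; section modulus (unit throat) S = 2 × L²/6 = 20830 mm².
Direct shear f_v = P/L_w = 148×10³/500 = 296 N/mm.
Moment M = P × e = 148×10³ × 175 = 25900000 N·mm; bending f_b = M/S = 1243 N/mm.
f_max = √(f_v² + f_b²) = √(296² + 1243²) = 1278 N/mm.
φr_n = 0.75 × 0.6 × 480 × (0.707 × 8) = 1222 N/mm → NOT adequate.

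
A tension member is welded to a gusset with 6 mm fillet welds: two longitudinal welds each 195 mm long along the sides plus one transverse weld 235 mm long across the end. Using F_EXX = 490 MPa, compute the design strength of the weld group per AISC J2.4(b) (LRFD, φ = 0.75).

φR_n ≈ 640 kN

t_e = 0.707 × 6 = 4.242 mm.
R_nwl = 0.6 × 490 × 4.242 × 390 × 10⁻³ = 486.4 kN (longitudinal, 2 welds).
R_nwt = 0.6 × 490 × 4.242 × 235 × 10⁻³ = 293.1 kN (transverse, base value).
(i) R_nwl + R_nwt = 779.5 kN; (ii) 0.85 R_nwl + 1.5 R_nwt = 853 kN.
R_n = max = 853 kN [governs: (ii)]; φR_n = 639.8 kN.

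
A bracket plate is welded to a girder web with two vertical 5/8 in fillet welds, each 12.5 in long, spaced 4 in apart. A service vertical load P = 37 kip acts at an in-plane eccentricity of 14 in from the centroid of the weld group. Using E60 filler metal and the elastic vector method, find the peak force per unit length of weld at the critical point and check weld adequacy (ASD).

E60XX → F_EXX = 60 ksi.
Total weld length L_w = 25 in. Treat welds as unit-width lines.
Polar moment about centroid: J = 2[d³/12 + d(b/2)²] = 2[12.5³/12 + 12.5×2²] = 425.5 in³.
Direct shear f_v = P/L_w = 37 / 25 = 1.48 kip/in (vertical).
Torsion M = P·e = 37 × 14 = 518 kip·in.
Critical point at (x, y) = (2, 6.25) from centroid. f_tx = M·y/J = 7.608 kip/in; f_ty = M·x/J = 2.435 kip/in.
Resultant f_max = √[f_tx² + (f_v + f_ty)²] = √[7.608² + (1.48 + 2.435)²] = 8.556 kip/in.
Capacity per unit length: r_n/Ω = (1/2.0) × 0.6 × 60 × (0.707 × 0.625) = 7.954 kip/in.
8.556 > 7.954 → NOT adequate.

f_max ≈ 8.56 kip/in; NOT adequate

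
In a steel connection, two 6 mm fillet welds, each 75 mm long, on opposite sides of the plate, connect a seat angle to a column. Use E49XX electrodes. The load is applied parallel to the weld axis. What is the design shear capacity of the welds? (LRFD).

E49XX → F_EXX = 490 MPa.
Effective throat t_e = 0.707 × 6 = 4.242 mm.
Total length L = 150 mm; A_we = 4.242 × 150 = 636.3 mm².
F_nw = 0.6 F_EXX = 0.6 × 490 = 294 MPa.
φR_n = 0.75 × 294 × 636.3 × 10⁻³ = 140.3 kN.

φR_n ≈ 140 kN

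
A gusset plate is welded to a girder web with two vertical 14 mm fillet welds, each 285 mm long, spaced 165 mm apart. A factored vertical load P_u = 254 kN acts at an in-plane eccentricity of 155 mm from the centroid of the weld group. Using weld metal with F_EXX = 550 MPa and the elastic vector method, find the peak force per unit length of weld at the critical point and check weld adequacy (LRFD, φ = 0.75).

f_max ≈ 1130 N/mm; adequate

Total weld length L_w = 570 mm. Treat welds as unit-width lines.
Polar moment about centroid: J = 2[d³/12 + d(b/2)²] = 2[285³/12 + 285×82.5²] = 7738000 mm³.
Direct shear f_v = P/L_w = 254×10³ / 570 = 445.6 N/mm (vertical).
Torsion M = P·e = 254×10³ × 155 = 39370000 N·mm.
Critical point at (x, y) = (82.5, 142.5) from centroid. f_tx = M·y/J = 725 N/mm; f_ty = M·x/J = 419.8 N/mm.
Resultant f_max = √[f_tx² + (f_v + f_ty)²] = √[725² + (445.6 + 419.8)²] = 1129 N/mm.
Capacity per unit length: φr_n = 0.75 × 0.6 × 550 × (0.707 × 14) = 2450 N/mm.
1129 ≤ 2450 → adequate.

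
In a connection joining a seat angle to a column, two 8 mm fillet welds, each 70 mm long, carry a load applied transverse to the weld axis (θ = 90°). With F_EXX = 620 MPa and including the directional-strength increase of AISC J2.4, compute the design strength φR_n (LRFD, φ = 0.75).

t_e = 0.707 × 8 = 5.656 mm; A_we = 5.656 × 140 = 791.8 mm².
Directional factor: 1.0 + 0.5 sin^1.5(90°) = 1.5.
F_nw = 0.6 × 620 × 1.5 = 558 MPa.
φR_n = 0.75 × 558 × 791.8 × 10⁻³ = 331.4 kN.

φR_n ≈ 331 kN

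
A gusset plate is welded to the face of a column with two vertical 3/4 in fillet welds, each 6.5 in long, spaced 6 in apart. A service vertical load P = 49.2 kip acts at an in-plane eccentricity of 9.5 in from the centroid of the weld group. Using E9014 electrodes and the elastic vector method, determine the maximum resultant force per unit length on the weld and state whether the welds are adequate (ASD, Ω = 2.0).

E90XX → F_EXX = 90 ksi.
Total weld length L_w = 13 in. Treat welds as unit-width lines.
Polar moment about centroid: J = 2[d³/12 + d(b/2)²] = 2[6.5³/12 + 6.5×3²] = 162.8 in³.
Direct shear f_v = P/L_w = 49.2 / 13 = 3.785 kip/in (vertical).
Torsion M = P·e = 49.2 × 9.5 = 467.4 kip·in.
Critical point at (x, y) = (3, 3.25) from centroid. f_tx = M·y/J = 9.332 kip/in; f_ty = M·x/J = 8.615 kip/in.
Resultant f_max = √[f_tx² + (f_v + f_ty)²] = √[9.332² + (3.785 + 8.615)²] = 15.52 kip/in.
Capacity per unit length: r_n/Ω = (1/2.0) × 0.6 × 90 × (0.707 × 0.75) = 14.32 kip/in.
15.52 > 14.32 → NOT adequate.

f_max ≈ 15.5 kip/in; NOT adequate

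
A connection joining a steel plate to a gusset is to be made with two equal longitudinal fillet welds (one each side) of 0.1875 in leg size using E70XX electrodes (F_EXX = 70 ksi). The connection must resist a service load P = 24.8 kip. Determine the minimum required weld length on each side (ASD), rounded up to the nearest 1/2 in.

Throat t_e = 0.707 × 0.1875 = 0.1326 in.
r_n/Ω = (0.6 × 70 × 0.1326) / 2.0 = 2.784 kip/in.
L_req = P / (r_n/Ω) = 24.8 / 2.784 = 8.909 in total.
Per side: 8.909 / 2 = 4.454 in.
Round up → use L = 4.5 in on each side.

L = 4.5 in on each side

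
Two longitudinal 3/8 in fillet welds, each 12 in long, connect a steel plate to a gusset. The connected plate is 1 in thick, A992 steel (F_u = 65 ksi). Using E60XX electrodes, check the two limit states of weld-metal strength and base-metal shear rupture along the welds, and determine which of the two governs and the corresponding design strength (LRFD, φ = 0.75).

φR_n ≈ 172 kips (weld metal governs)

E60XX → F_EXX = 60 ksi.
t_e = 0.707 × 0.375 = 0.2651 in; L = 24 in.
Weld metal: φR_n = 0.75 × 0.6 × 60 × 0.2651 × 24 = 171.8 kips.
Base metal (shear rupture): φR_n = 0.75 × 0.6 × 65 × 1 × 24 = 702 kips.
Governing: weld metal.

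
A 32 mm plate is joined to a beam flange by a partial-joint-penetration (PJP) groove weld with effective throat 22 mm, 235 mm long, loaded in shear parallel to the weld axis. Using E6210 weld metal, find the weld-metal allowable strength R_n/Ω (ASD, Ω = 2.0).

R_n/Ω ≈ 962 kN

E62XX → F_EXX = 620 MPa.
Effective throat (given) t_e = 22 mm.
A_we = 22 × 235 = 5170 mm².
F_nw = 0.6 F_EXX = 372 MPa.
R_n/Ω = (372 × 5170) / 2.0 × 10⁻³ = 961.6 kN.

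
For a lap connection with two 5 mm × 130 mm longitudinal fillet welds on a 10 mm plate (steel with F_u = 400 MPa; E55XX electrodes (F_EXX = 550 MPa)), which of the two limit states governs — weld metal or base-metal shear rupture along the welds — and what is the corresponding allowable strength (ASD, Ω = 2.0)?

R_n/Ω ≈ 152 kN (weld metal governs)

t_e = 0.707 × 5 = 3.535 mm; L = 260 mm.
Weld metal: R_n/Ω = (1/2.0) × 0.6 × 550 × 3.535 × 260 × 10⁻³ = 151.7 kN.
Base metal (shear rupture): R_n/Ω = (1/2.0) × 0.6 × 400 × 10 × 260 × 10⁻³ = 312 kN.
Governing: weld metal.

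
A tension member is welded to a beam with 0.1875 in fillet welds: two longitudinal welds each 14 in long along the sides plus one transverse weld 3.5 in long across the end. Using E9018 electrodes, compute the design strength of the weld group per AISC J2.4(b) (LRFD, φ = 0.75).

φR_n ≈ 169 kips

E90XX → F_EXX = 90 ksi.
t_e = 0.707 × 0.1875 = 0.1326 in.
R_nwl = 0.6 × 90 × 0.1326 × 28 = 200.4 kips (longitudinal, 2 welds).
R_nwt = 0.6 × 90 × 0.1326 × 3.5 = 25.05 kips (transverse, base value).
(i) R_nwl + R_nwt = 225.5 kips; (ii) 0.85 R_nwl + 1.5 R_nwt = 208 kips.
R_n = max = 225.5 kips [governs: (i)]; φR_n = 169.1 kips.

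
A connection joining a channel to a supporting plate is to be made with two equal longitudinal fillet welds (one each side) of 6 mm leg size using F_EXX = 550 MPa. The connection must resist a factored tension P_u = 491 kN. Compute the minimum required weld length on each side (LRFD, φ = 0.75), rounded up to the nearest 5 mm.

Throat t_e = 0.707 × 6 = 4.242 mm.
φr_n = 0.75 × 0.6 × 550 × 4.242 × 10⁻³ = 1.05 kN/mm.
L_req = P_u / φr_n = 491 / 1.05 = 467.7 mm total.
Per side: 467.7 / 2 = 233.8 mm.
Round up → use L = 235 mm on each side.

L = 235 mm on each side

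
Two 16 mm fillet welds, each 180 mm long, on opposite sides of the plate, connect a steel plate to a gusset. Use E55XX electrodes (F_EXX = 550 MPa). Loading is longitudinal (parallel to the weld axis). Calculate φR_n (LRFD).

Effective throat t_e = 0.707 × 16 = 11.31 mm.
Total length L = 360 mm; A_we = 11.31 × 360 = 4072 mm².
F_nw = 0.6 F_EXX = 0.6 × 550 = 330 MPa.
φR_n = 0.75 × 330 × 4072 × 10⁻³ = 1008 kN.

φR_n ≈ 1010 kN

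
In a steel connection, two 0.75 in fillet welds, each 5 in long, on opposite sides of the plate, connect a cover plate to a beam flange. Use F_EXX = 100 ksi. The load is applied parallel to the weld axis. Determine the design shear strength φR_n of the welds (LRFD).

Effective throat t_e = 0.707 × 0.75 = 0.5302 in.
Total length L = 10 in; A_we = 0.5302 × 10 = 5.303 in².
F_nw = 0.6 F_EXX = 0.6 × 100 = 60 ksi.
φR_n = 0.75 × 60 × 5.303 = 238.6 kips.

φR_n ≈ 239 kips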